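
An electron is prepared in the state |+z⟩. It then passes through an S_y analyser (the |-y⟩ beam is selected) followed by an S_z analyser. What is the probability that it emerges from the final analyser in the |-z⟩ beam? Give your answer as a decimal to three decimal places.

First analyser (S_y): from |+z⟩, P(|-y⟩) = 1/2.
After stage 1 the state is |-y⟩; P(|-z⟩) = |⟨-z|-y⟩|² = 1/2.
Joint probability = 1/2 × 1/2 = 0.250.

0.250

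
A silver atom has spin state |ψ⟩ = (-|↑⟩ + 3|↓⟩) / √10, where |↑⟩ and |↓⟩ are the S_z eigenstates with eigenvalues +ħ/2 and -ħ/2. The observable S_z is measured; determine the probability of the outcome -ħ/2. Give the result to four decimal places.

0.9000

The -ħ/2 outcome corresponds to |↓⟩. Its amplitude in |ψ⟩ is 3/√10.
P = |3|² / 10 = 9/10.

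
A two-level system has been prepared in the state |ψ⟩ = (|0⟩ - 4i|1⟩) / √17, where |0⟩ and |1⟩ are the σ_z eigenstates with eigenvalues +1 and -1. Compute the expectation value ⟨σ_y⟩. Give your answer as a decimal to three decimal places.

⟨σ_y⟩ = 2 Im(a* b)/(|a|²+|b|²) with a = 1, b = -4i.
a* b = -4i, so ⟨σ_y⟩ = -8/17.

-0.471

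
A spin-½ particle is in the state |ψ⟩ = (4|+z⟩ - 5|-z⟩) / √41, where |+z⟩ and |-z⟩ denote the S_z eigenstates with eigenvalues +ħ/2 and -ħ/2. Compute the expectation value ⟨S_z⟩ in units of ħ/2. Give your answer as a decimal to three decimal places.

⟨σ_z⟩ = |a|² - |b|² divided by |a|²+|b|², with a, b the |+z⟩, |-z⟩ amplitudes.
= (16 - 25)/41 = -9/41.
⟨S_z⟩ = (ħ/2)·⟨σ_z⟩.

-0.220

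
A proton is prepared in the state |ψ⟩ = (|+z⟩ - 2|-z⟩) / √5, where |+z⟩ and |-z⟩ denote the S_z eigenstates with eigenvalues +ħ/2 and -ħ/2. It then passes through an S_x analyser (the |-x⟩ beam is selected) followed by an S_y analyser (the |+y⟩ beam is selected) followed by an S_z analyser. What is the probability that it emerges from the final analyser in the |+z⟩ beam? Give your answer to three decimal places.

First analyser (S_x): P(|-x⟩) = |⟨-x|ψ⟩|² = 9/10.
After stage 1 the state is |-x⟩; P(|+y⟩) = |⟨+y|-x⟩|² = 1/2.
After stage 2 the state is |+y⟩; P(|+z⟩) = |⟨+z|+y⟩|² = 1/2.
Joint probability = 9/10 × 1/2 × 1/2 = 0.225.

0.225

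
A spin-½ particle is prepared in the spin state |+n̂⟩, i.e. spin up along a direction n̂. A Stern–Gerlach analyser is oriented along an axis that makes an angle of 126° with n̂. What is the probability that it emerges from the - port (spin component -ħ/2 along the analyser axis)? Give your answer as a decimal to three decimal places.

0.794

For spin-½, the probability of finding spin-up along an axis at angle θ to the initial spin direction is cos²(θ/2); spin-down is sin²(θ/2).
θ = 126°, so P = sin²(63°) ≈ 0.794.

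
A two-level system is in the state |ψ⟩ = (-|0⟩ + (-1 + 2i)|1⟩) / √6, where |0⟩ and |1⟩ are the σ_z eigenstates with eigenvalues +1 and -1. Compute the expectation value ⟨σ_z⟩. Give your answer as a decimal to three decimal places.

⟨σ_z⟩ = |a|² - |b|² divided by |a|²+|b|², with a, b the |0⟩, |1⟩ amplitudes.
= (1 - 5)/6 = -4/6.

-0.667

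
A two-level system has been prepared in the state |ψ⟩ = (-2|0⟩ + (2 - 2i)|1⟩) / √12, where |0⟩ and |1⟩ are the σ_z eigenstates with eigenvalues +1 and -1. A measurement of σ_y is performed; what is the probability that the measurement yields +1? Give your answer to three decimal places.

|+y⟩ = (|0⟩ + i|1⟩)/√2, so ⟨+y|ψ⟩ = (-4 - 2i) / (√2·√12).
P = |-4 - 2i|² / 24 = 20/24.

0.833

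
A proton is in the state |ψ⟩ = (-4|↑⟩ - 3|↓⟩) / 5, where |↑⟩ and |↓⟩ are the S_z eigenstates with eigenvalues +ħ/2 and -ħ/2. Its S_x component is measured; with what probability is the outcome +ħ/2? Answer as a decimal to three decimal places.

0.980

|+x⟩ = (|↑⟩ + |↓⟩)/√2, so ⟨+x|ψ⟩ = (-7) / (√2·5).
P = |-7|² / 50 = 49/50.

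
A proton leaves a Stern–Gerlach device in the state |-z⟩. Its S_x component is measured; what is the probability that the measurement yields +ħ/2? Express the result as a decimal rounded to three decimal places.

0.500

In the S_z basis, |-z⟩ = |-z⟩ and |+x⟩ = (|+z⟩ + |-z⟩)/√2.
|⟨+x|-z⟩|² = 1/2.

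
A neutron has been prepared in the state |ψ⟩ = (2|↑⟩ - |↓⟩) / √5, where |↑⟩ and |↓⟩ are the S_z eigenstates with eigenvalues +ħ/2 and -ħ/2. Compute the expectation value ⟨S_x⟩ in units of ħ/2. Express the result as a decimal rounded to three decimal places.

⟨σ_x⟩ = 2 Re(a* b)/(|a|²+|b|²) with a = 2, b = -1.
a* b = -2, so ⟨σ_x⟩ = -4/5.
⟨S_x⟩ = (ħ/2)·⟨σ_x⟩.

-0.800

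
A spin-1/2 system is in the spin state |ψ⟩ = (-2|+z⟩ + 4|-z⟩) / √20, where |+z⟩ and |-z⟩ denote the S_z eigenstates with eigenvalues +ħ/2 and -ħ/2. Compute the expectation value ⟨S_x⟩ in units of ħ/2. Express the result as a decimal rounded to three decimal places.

⟨σ_x⟩ = 2 Re(a* b)/(|a|²+|b|²) with a = -2, b = 4.
a* b = -8, so ⟨σ_x⟩ = -16/20.
⟨S_x⟩ = (ħ/2)·⟨σ_x⟩.

-0.800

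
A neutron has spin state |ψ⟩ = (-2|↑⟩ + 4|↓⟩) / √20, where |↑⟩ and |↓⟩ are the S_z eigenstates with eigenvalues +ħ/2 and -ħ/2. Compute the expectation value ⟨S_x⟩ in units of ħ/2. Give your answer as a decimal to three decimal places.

-0.800

⟨σ_x⟩ = 2 Re(a* b)/(|a|²+|b|²) with a = -2, b = 4.
a* b = -8, so ⟨σ_x⟩ = -16/20.
⟨S_x⟩ = (ħ/2)·⟨σ_x⟩.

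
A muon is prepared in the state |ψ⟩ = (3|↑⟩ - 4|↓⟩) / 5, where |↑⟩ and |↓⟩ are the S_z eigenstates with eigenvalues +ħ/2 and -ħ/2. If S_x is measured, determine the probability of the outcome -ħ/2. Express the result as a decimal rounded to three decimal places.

|-x⟩ = (|↑⟩ - |↓⟩)/√2, so ⟨-x|ψ⟩ = (7) / (√2·5).
P = |7|² / 50 = 49/50.

0.980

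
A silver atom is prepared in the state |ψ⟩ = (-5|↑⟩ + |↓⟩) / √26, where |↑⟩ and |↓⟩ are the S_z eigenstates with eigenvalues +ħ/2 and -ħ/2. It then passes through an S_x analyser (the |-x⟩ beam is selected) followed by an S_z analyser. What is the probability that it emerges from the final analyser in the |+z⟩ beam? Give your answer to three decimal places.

First analyser (S_x): P(|-x⟩) = |⟨-x|ψ⟩|² = 36/52.
After stage 1 the state is |-x⟩; P(|+z⟩) = |⟨+z|-x⟩|² = 1/2.
Joint probability = 36/52 × 1/2 = 0.346.

0.346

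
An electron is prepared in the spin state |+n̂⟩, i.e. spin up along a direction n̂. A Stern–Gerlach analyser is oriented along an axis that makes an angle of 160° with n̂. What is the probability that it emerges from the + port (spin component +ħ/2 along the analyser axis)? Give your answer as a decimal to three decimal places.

0.030

For spin-½, the probability of finding spin-up along an axis at angle θ to the initial spin direction is cos²(θ/2); spin-down is sin²(θ/2).
θ = 160°, so P = cos²(80°) ≈ 0.030.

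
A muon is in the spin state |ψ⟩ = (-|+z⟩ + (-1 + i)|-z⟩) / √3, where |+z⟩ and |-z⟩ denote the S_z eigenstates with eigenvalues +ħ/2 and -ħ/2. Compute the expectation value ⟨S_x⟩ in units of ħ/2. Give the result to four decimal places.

0.6667

⟨σ_x⟩ = 2 Re(a* b)/(|a|²+|b|²) with a = -1, b = (-1 + i).
a* b = (1 - i), so ⟨σ_x⟩ = 2/3.
⟨S_x⟩ = (ħ/2)·⟨σ_x⟩.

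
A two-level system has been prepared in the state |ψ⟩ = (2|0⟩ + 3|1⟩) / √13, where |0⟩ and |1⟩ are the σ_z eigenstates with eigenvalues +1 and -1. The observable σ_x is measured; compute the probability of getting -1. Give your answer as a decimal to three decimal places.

0.038

|-x⟩ = (|0⟩ - |1⟩)/√2, so ⟨-x|ψ⟩ = (-1) / (√2·√13).
P = |-1|² / 26 = 1/26.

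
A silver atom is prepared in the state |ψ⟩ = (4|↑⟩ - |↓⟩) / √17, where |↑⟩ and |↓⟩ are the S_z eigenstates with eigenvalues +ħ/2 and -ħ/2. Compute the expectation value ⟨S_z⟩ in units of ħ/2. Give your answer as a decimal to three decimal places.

⟨σ_z⟩ = |a|² - |b|² divided by |a|²+|b|², with a, b the |↑⟩, |↓⟩ amplitudes.
= (16 - 1)/17 = 15/17.
⟨S_z⟩ = (ħ/2)·⟨σ_z⟩.

0.882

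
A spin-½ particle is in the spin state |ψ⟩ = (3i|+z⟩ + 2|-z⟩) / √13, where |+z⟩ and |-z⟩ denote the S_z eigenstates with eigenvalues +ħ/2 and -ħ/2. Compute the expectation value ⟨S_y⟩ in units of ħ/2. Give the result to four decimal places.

⟨σ_y⟩ = 2 Im(a* b)/(|a|²+|b|²) with a = 3i, b = 2.
a* b = -6i, so ⟨σ_y⟩ = -12/13.
⟨S_y⟩ = (ħ/2)·⟨σ_y⟩.

-0.9231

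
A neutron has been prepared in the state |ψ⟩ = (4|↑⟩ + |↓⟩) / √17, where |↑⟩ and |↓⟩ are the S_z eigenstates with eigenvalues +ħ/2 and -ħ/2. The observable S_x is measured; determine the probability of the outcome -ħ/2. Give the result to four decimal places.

|-x⟩ = (|↑⟩ - |↓⟩)/√2, so ⟨-x|ψ⟩ = (3) / (√2·√17).
P = |3|² / 34 = 9/34.

0.2647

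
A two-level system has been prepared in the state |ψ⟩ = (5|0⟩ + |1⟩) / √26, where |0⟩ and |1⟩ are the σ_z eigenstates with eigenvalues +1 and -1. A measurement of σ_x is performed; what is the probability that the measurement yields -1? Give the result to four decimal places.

|-x⟩ = (|0⟩ - |1⟩)/√2, so ⟨-x|ψ⟩ = (4) / (√2·√26).
P = |4|² / 52 = 16/52.

0.3077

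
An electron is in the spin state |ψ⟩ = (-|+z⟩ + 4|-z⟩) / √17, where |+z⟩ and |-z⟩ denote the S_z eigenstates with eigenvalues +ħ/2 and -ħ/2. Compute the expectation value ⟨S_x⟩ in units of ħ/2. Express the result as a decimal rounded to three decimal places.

-0.471

⟨σ_x⟩ = 2 Re(a* b)/(|a|²+|b|²) with a = -1, b = 4.
a* b = -4, so ⟨σ_x⟩ = -8/17.
⟨S_x⟩ = (ħ/2)·⟨σ_x⟩.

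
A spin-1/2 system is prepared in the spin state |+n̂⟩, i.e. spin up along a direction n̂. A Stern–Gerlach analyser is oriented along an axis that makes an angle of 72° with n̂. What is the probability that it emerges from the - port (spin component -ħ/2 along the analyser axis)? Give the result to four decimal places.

0.3455

For spin-½, the probability of finding spin-up along an axis at angle θ to the initial spin direction is cos²(θ/2); spin-down is sin²(θ/2).
θ = 72°, so P = sin²(36°) ≈ 0.3455.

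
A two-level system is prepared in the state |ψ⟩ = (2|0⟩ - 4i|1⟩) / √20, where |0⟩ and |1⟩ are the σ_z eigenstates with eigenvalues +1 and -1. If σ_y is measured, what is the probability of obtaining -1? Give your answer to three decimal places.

0.900

|-y⟩ = (|0⟩ - i|1⟩)/√2, so ⟨-y|ψ⟩ = (6) / (√2·√20).
P = |6|² / 40 = 36/40.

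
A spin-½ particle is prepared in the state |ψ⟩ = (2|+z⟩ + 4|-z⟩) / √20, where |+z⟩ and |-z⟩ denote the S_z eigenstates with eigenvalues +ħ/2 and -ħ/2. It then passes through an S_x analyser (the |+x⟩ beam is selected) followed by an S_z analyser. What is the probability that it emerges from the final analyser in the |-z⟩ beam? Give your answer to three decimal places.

0.450

First analyser (S_x): P(|+x⟩) = |⟨+x|ψ⟩|² = 36/40.
After stage 1 the state is |+x⟩; P(|-z⟩) = |⟨-z|+x⟩|² = 1/2.
Joint probability = 36/40 × 1/2 = 0.450.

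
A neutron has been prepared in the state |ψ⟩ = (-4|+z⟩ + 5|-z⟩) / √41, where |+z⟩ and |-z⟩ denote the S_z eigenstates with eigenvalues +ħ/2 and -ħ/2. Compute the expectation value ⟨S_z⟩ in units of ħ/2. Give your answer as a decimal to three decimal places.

-0.220

⟨σ_z⟩ = |a|² - |b|² divided by |a|²+|b|², with a, b the |+z⟩, |-z⟩ amplitudes.
= (16 - 25)/41 = -9/41.
⟨S_z⟩ = (ħ/2)·⟨σ_z⟩.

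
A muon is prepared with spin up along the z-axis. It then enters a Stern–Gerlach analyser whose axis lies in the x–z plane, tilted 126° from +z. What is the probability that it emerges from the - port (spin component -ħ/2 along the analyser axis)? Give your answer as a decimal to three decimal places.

0.794

For spin-½, the probability of finding spin-up along an axis at angle θ to the initial spin direction is cos²(θ/2); spin-down is sin²(θ/2).
θ = 126°, so P = sin²(63°) ≈ 0.794.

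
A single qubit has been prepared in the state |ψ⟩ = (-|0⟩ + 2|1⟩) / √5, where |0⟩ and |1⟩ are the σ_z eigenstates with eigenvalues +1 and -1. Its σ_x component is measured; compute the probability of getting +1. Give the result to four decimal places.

|+x⟩ = (|0⟩ + |1⟩)/√2, so ⟨+x|ψ⟩ = (1) / (√2·√5).
P = |1|² / 10 = 1/10.

0.1000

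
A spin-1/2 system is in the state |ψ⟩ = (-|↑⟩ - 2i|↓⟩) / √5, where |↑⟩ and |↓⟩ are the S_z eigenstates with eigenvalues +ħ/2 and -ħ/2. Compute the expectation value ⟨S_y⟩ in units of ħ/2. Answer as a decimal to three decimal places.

0.800

⟨σ_y⟩ = 2 Im(a* b)/(|a|²+|b|²) with a = -1, b = -2i.
a* b = 2i, so ⟨σ_y⟩ = 4/5.
⟨S_y⟩ = (ħ/2)·⟨σ_y⟩.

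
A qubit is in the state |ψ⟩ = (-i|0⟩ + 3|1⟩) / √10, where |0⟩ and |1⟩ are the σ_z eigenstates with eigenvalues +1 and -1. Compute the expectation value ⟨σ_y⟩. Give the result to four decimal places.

⟨σ_y⟩ = 2 Im(a* b)/(|a|²+|b|²) with a = -i, b = 3.
a* b = 3i, so ⟨σ_y⟩ = 6/10.

0.6000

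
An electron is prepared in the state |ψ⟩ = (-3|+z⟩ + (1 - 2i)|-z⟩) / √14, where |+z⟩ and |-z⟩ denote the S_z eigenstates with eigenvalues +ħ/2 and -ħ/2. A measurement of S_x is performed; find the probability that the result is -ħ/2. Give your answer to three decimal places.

0.714

|-x⟩ = (|+z⟩ - |-z⟩)/√2, so ⟨-x|ψ⟩ = (-4 + 2i) / (√2·√14).
P = |-4 + 2i|² / 28 = 20/28.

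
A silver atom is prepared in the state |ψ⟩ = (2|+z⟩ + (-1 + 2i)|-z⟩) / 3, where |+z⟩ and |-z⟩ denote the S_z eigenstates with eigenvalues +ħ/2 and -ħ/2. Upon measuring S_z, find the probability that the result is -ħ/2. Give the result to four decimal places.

0.5556

The -ħ/2 outcome corresponds to |-z⟩. Its amplitude in |ψ⟩ is (-1 + 2i)/3.
P = |-1 + 2i|² / 9 = 5/9.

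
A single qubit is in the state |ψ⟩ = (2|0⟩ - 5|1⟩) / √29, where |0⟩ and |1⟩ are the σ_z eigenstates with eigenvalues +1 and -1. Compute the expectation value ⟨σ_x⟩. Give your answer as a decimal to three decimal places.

⟨σ_x⟩ = 2 Re(a* b)/(|a|²+|b|²) with a = 2, b = -5.
a* b = -10, so ⟨σ_x⟩ = -20/29.

-0.690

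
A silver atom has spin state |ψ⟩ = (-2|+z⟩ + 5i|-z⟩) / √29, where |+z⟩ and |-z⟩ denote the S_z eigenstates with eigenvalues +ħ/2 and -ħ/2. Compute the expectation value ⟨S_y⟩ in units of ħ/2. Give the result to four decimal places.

⟨σ_y⟩ = 2 Im(a* b)/(|a|²+|b|²) with a = -2, b = 5i.
a* b = -10i, so ⟨σ_y⟩ = -20/29.
⟨S_y⟩ = (ħ/2)·⟨σ_y⟩.

-0.6897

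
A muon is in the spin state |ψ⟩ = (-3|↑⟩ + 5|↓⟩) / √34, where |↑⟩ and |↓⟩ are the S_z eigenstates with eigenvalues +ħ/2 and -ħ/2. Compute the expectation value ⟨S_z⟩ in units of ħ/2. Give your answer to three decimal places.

-0.471

⟨σ_z⟩ = |a|² - |b|² divided by |a|²+|b|², with a, b the |↑⟩, |↓⟩ amplitudes.
= (9 - 25)/34 = -16/34.
⟨S_z⟩ = (ħ/2)·⟨σ_z⟩.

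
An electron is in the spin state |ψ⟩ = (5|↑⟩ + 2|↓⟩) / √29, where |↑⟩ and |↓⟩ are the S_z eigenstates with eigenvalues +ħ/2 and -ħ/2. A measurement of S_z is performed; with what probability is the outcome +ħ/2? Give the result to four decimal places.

0.8621

The +ħ/2 outcome corresponds to |↑⟩. Its amplitude in |ψ⟩ is 5/√29.
P = |5|² / 29 = 25/29.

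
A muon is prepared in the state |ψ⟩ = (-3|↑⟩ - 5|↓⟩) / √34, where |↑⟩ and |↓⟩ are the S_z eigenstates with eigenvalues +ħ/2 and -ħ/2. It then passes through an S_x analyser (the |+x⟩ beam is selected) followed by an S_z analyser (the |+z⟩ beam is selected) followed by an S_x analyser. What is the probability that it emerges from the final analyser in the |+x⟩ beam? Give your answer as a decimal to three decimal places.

0.235

First analyser (S_x): P(|+x⟩) = |⟨+x|ψ⟩|² = 64/68.
After stage 1 the state is |+x⟩; P(|+z⟩) = |⟨+z|+x⟩|² = 1/2.
After stage 2 the state is |+z⟩; P(|+x⟩) = |⟨+x|+z⟩|² = 1/2.
Joint probability = 64/68 × 1/2 × 1/2 = 0.235.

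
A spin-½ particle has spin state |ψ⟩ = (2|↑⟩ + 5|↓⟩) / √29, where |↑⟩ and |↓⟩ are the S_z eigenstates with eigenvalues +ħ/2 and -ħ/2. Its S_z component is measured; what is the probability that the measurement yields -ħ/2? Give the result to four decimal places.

0.8621

The -ħ/2 outcome corresponds to |↓⟩. Its amplitude in |ψ⟩ is 5/√29.
P = |5|² / 29 = 25/29.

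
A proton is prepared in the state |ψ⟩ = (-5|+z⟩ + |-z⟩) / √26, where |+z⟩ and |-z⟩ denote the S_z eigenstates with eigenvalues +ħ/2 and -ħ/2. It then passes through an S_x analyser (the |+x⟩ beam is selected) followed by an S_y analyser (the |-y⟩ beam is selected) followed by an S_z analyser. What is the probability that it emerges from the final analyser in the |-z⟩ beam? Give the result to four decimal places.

First analyser (S_x): P(|+x⟩) = |⟨+x|ψ⟩|² = 16/52.
After stage 1 the state is |+x⟩; P(|-y⟩) = |⟨-y|+x⟩|² = 1/2.
After stage 2 the state is |-y⟩; P(|-z⟩) = |⟨-z|-y⟩|² = 1/2.
Joint probability = 16/52 × 1/2 × 1/2 = 0.0769.

0.0769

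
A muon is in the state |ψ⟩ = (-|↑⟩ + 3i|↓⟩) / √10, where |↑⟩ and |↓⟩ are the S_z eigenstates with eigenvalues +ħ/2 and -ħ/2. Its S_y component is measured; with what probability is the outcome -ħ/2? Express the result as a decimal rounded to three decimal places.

0.800

|-y⟩ = (|↑⟩ - i|↓⟩)/√2, so ⟨-y|ψ⟩ = (-4) / (√2·√10).
P = |-4|² / 20 = 16/20.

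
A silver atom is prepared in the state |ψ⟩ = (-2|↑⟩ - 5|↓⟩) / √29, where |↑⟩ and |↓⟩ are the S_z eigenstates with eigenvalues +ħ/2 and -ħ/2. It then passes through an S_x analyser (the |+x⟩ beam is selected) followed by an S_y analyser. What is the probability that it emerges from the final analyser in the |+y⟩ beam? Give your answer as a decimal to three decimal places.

First analyser (S_x): P(|+x⟩) = |⟨+x|ψ⟩|² = 49/58.
After stage 1 the state is |+x⟩; P(|+y⟩) = |⟨+y|+x⟩|² = 1/2.
Joint probability = 49/58 × 1/2 = 0.422.

0.422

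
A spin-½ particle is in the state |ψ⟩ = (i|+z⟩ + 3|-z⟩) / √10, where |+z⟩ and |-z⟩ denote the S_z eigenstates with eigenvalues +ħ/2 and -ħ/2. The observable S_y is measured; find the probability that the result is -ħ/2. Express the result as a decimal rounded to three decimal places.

|-y⟩ = (|+z⟩ - i|-z⟩)/√2, so ⟨-y|ψ⟩ = (4i) / (√2·√10).
P = |4i|² / 20 = 16/20.

0.800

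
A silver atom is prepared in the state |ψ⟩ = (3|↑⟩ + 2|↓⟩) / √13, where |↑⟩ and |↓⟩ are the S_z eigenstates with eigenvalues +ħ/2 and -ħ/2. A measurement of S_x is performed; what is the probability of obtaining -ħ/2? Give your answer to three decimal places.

0.038

|-x⟩ = (|↑⟩ - |↓⟩)/√2, so ⟨-x|ψ⟩ = (1) / (√2·√13).
P = |1|² / 26 = 1/26.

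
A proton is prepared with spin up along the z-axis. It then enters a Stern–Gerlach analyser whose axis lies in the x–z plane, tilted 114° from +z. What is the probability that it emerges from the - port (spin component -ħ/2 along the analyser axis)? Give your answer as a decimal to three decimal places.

For spin-½, the probability of finding spin-up along an axis at angle θ to the initial spin direction is cos²(θ/2); spin-down is sin²(θ/2).
θ = 114°, so P = sin²(57°) ≈ 0.703.

0.703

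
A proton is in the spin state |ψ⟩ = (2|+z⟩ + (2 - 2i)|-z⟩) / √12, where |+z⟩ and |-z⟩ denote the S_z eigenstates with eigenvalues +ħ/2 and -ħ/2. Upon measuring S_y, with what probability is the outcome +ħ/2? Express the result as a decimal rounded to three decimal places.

|+y⟩ = (|+z⟩ + i|-z⟩)/√2, so ⟨+y|ψ⟩ = (-2i) / (√2·√12).
P = |-2i|² / 24 = 4/24.

0.167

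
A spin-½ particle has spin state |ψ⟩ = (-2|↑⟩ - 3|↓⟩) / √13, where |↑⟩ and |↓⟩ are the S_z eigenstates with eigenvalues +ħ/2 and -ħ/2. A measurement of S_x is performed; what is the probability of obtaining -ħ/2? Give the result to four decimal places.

|-x⟩ = (|↑⟩ - |↓⟩)/√2, so ⟨-x|ψ⟩ = (1) / (√2·√13).
P = |1|² / 26 = 1/26.

0.0385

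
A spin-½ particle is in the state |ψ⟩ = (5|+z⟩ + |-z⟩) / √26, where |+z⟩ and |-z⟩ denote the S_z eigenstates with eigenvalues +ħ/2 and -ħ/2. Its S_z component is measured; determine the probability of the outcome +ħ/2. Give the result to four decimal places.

0.9615

The +ħ/2 outcome corresponds to |+z⟩. Its amplitude in |ψ⟩ is 5/√26.
P = |5|² / 26 = 25/26.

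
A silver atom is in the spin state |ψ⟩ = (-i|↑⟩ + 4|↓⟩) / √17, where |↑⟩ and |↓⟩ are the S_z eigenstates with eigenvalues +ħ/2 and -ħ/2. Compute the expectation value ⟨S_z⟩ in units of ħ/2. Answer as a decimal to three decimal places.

-0.882

⟨σ_z⟩ = |a|² - |b|² divided by |a|²+|b|², with a, b the |↑⟩, |↓⟩ amplitudes.
= (1 - 16)/17 = -15/17.
⟨S_z⟩ = (ħ/2)·⟨σ_z⟩.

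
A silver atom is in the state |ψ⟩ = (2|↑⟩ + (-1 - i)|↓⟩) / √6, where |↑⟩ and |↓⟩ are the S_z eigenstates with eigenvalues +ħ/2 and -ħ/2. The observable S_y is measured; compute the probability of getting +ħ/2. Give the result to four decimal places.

|+y⟩ = (|↑⟩ + i|↓⟩)/√2, so ⟨+y|ψ⟩ = (1 + i) / (√2·√6).
P = |1 + i|² / 12 = 2/12.

0.1667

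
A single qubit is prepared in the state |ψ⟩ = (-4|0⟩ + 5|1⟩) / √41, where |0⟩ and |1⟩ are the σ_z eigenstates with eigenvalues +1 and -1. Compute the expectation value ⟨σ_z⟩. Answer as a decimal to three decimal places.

-0.220

⟨σ_z⟩ = |a|² - |b|² divided by |a|²+|b|², with a, b the |0⟩, |1⟩ amplitudes.
= (16 - 25)/41 = -9/41.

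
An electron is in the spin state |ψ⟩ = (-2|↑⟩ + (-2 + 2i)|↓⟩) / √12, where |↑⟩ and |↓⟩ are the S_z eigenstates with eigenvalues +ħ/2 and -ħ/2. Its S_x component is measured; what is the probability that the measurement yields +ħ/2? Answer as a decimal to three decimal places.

0.833

|+x⟩ = (|↑⟩ + |↓⟩)/√2, so ⟨+x|ψ⟩ = (-4 + 2i) / (√2·√12).
P = |-4 + 2i|² / 24 = 20/24.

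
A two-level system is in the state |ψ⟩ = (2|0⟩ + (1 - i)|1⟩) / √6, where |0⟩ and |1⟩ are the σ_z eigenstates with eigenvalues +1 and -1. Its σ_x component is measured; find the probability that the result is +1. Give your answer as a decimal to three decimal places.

|+x⟩ = (|0⟩ + |1⟩)/√2, so ⟨+x|ψ⟩ = (3 - i) / (√2·√6).
P = |3 - i|² / 12 = 10/12.

0.833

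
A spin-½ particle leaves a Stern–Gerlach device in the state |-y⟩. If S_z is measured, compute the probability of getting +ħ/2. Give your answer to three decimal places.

0.500

In the S_z basis, |-y⟩ = (|↑⟩ - i|↓⟩)/√2 and |+z⟩ = |↑⟩.
|⟨+z|-y⟩|² = 1/2.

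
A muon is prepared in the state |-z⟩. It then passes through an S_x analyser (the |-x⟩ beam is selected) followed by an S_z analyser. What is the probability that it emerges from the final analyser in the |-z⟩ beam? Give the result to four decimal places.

First analyser (S_x): from |-z⟩, P(|-x⟩) = 1/2.
After stage 1 the state is |-x⟩; P(|-z⟩) = |⟨-z|-x⟩|² = 1/2.
Joint probability = 1/2 × 1/2 = 0.2500.

0.2500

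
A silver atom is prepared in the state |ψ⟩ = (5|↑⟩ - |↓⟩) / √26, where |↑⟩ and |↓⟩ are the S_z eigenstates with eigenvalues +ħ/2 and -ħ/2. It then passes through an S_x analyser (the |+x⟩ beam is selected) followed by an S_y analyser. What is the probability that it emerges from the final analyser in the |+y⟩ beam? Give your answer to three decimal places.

First analyser (S_x): P(|+x⟩) = |⟨+x|ψ⟩|² = 16/52.
After stage 1 the state is |+x⟩; P(|+y⟩) = |⟨+y|+x⟩|² = 1/2.
Joint probability = 16/52 × 1/2 = 0.154.

0.154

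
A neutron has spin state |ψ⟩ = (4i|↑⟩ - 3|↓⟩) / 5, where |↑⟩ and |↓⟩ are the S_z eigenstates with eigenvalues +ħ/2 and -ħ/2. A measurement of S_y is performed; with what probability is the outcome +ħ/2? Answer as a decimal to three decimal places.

0.980

|+y⟩ = (|↑⟩ + i|↓⟩)/√2, so ⟨+y|ψ⟩ = (7i) / (√2·5).
P = |7i|² / 50 = 49/50.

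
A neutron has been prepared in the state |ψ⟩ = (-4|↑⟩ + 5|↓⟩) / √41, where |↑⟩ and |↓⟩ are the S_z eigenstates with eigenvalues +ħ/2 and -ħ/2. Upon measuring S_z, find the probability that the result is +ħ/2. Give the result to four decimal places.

0.3902

The +ħ/2 outcome corresponds to |↑⟩. Its amplitude in |ψ⟩ is -4/√41.
P = |-4|² / 41 = 16/41.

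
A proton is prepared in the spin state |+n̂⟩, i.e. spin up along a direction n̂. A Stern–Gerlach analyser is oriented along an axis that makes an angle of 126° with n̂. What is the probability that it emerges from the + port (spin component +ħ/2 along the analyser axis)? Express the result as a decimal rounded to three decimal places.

For spin-½, the probability of finding spin-up along an axis at angle θ to the initial spin direction is cos²(θ/2); spin-down is sin²(θ/2).
θ = 126°, so P = cos²(63°) ≈ 0.206.

0.206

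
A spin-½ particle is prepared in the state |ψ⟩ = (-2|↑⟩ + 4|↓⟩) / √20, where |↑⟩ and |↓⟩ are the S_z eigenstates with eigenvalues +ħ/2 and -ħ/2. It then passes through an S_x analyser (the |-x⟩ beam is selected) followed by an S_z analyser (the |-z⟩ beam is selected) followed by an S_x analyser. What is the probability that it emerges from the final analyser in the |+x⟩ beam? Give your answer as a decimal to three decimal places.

First analyser (S_x): P(|-x⟩) = |⟨-x|ψ⟩|² = 36/40.
After stage 1 the state is |-x⟩; P(|-z⟩) = |⟨-z|-x⟩|² = 1/2.
After stage 2 the state is |-z⟩; P(|+x⟩) = |⟨+x|-z⟩|² = 1/2.
Joint probability = 36/40 × 1/2 × 1/2 = 0.225.

0.225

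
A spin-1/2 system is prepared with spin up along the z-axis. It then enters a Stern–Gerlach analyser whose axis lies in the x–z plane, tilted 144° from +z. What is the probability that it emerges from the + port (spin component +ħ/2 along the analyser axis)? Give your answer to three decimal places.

For spin-½, the probability of finding spin-up along an axis at angle θ to the initial spin direction is cos²(θ/2); spin-down is sin²(θ/2).
θ = 144°, so P = cos²(72°) ≈ 0.095.

0.095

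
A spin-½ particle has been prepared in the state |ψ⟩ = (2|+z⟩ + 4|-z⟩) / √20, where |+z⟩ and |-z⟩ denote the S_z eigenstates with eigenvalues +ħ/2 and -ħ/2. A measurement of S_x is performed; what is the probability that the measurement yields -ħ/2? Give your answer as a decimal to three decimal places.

|-x⟩ = (|+z⟩ - |-z⟩)/√2, so ⟨-x|ψ⟩ = (-2) / (√2·√20).
P = |-2|² / 40 = 4/40.

0.100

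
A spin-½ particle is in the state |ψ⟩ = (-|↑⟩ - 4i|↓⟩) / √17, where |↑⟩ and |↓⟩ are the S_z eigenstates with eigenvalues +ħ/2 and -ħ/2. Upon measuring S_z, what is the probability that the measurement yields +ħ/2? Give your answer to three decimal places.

The +ħ/2 outcome corresponds to |↑⟩. Its amplitude in |ψ⟩ is -1/√17.
P = |-1|² / 17 = 1/17.

0.059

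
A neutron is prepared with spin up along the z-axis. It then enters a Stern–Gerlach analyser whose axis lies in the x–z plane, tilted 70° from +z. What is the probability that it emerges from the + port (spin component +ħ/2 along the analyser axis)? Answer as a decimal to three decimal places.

For spin-½, the probability of finding spin-up along an axis at angle θ to the initial spin direction is cos²(θ/2); spin-down is sin²(θ/2).
θ = 70°, so P = cos²(35°) ≈ 0.671.

0.671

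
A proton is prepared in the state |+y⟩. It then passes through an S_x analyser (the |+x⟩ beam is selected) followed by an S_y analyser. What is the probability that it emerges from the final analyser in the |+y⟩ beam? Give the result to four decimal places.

First analyser (S_x): from |+y⟩, P(|+x⟩) = 1/2.
After stage 1 the state is |+x⟩; P(|+y⟩) = |⟨+y|+x⟩|² = 1/2.
Joint probability = 1/2 × 1/2 = 0.2500.

0.2500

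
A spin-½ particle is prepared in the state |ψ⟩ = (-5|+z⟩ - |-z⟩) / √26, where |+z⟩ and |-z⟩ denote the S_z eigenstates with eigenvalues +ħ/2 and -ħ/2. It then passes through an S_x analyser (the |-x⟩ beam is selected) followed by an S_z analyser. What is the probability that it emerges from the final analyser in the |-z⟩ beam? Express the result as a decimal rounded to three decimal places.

0.154

First analyser (S_x): P(|-x⟩) = |⟨-x|ψ⟩|² = 16/52.
After stage 1 the state is |-x⟩; P(|-z⟩) = |⟨-z|-x⟩|² = 1/2.
Joint probability = 16/52 × 1/2 = 0.154.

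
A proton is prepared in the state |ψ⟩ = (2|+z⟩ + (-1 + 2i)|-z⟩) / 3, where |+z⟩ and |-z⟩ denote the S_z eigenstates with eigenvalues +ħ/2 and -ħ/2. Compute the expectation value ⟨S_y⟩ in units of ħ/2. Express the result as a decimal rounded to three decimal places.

⟨σ_y⟩ = 2 Im(a* b)/(|a|²+|b|²) with a = 2, b = (-1 + 2i).
a* b = (-2 + 4i), so ⟨σ_y⟩ = 8/9.
⟨S_y⟩ = (ħ/2)·⟨σ_y⟩.

0.889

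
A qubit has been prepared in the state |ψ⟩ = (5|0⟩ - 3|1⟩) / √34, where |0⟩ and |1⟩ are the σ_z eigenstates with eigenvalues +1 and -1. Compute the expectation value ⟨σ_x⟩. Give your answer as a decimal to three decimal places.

⟨σ_x⟩ = 2 Re(a* b)/(|a|²+|b|²) with a = 5, b = -3.
a* b = -15, so ⟨σ_x⟩ = -30/34.

-0.882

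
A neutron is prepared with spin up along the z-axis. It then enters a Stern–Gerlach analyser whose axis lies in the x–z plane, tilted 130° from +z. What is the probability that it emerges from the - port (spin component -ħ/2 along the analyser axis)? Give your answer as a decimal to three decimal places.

0.821

For spin-½, the probability of finding spin-up along an axis at angle θ to the initial spin direction is cos²(θ/2); spin-down is sin²(θ/2).
θ = 130°, so P = sin²(65°) ≈ 0.821.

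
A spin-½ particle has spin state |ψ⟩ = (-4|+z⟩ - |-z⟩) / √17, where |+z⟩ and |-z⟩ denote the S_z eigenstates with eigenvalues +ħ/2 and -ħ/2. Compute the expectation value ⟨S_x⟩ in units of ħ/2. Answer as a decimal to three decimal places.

⟨σ_x⟩ = 2 Re(a* b)/(|a|²+|b|²) with a = -4, b = -1.
a* b = 4, so ⟨σ_x⟩ = 8/17.
⟨S_x⟩ = (ħ/2)·⟨σ_x⟩.

0.471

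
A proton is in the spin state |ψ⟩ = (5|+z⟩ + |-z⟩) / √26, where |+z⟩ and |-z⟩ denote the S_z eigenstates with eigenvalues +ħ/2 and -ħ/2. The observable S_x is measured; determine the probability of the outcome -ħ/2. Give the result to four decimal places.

0.3077

|-x⟩ = (|+z⟩ - |-z⟩)/√2, so ⟨-x|ψ⟩ = (4) / (√2·√26).
P = |4|² / 52 = 16/52.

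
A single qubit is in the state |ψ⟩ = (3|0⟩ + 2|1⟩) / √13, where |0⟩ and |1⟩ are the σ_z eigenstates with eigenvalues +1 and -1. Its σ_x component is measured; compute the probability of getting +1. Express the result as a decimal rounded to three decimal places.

0.962

|+x⟩ = (|0⟩ + |1⟩)/√2, so ⟨+x|ψ⟩ = (5) / (√2·√13).
P = |5|² / 26 = 25/26.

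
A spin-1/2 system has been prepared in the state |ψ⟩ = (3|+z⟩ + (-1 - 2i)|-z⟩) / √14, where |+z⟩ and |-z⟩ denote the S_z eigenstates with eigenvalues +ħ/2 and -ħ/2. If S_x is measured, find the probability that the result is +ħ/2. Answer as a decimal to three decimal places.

0.286

|+x⟩ = (|+z⟩ + |-z⟩)/√2, so ⟨+x|ψ⟩ = (2 - 2i) / (√2·√14).
P = |2 - 2i|² / 28 = 8/28.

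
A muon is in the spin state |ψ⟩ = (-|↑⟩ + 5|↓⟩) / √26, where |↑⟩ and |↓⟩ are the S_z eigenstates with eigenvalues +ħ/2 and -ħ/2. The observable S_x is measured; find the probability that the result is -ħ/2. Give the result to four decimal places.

|-x⟩ = (|↑⟩ - |↓⟩)/√2, so ⟨-x|ψ⟩ = (-6) / (√2·√26).
P = |-6|² / 52 = 36/52.

0.6923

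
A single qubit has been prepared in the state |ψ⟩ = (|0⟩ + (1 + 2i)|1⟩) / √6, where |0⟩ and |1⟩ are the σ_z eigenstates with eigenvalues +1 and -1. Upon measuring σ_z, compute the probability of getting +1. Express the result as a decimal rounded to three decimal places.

0.167

The +1 outcome corresponds to |0⟩. Its amplitude in |ψ⟩ is 1/√6.
P = |1|² / 6 = 1/6.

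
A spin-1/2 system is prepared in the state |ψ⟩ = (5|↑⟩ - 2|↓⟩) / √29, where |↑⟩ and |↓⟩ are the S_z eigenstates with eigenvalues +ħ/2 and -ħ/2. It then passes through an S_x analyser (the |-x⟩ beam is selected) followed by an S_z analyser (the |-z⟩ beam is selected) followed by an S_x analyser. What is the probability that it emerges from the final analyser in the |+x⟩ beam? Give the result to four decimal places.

0.2112

First analyser (S_x): P(|-x⟩) = |⟨-x|ψ⟩|² = 49/58.
After stage 1 the state is |-x⟩; P(|-z⟩) = |⟨-z|-x⟩|² = 1/2.
After stage 2 the state is |-z⟩; P(|+x⟩) = |⟨+x|-z⟩|² = 1/2.
Joint probability = 49/58 × 1/2 × 1/2 = 0.2112.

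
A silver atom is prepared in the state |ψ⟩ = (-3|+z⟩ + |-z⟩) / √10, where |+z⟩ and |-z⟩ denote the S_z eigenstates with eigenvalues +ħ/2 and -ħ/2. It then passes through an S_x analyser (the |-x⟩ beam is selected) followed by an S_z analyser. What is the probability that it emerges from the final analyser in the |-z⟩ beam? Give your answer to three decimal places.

First analyser (S_x): P(|-x⟩) = |⟨-x|ψ⟩|² = 16/20.
After stage 1 the state is |-x⟩; P(|-z⟩) = |⟨-z|-x⟩|² = 1/2.
Joint probability = 16/20 × 1/2 = 0.400.

0.400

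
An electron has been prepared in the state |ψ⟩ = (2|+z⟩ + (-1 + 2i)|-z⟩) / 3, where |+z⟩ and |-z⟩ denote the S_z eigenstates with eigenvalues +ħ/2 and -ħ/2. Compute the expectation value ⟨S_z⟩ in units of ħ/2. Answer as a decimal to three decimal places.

-0.111

⟨σ_z⟩ = |a|² - |b|² divided by |a|²+|b|², with a, b the |+z⟩, |-z⟩ amplitudes.
= (4 - 5)/9 = -1/9.
⟨S_z⟩ = (ħ/2)·⟨σ_z⟩.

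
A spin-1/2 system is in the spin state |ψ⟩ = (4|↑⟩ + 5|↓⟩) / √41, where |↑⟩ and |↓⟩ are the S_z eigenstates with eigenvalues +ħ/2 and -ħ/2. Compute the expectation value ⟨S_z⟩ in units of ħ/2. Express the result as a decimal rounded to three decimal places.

-0.220

⟨σ_z⟩ = |a|² - |b|² divided by |a|²+|b|², with a, b the |↑⟩, |↓⟩ amplitudes.
= (16 - 25)/41 = -9/41.
⟨S_z⟩ = (ħ/2)·⟨σ_z⟩.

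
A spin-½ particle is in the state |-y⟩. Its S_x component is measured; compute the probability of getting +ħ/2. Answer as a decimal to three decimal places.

0.500

In the S_z basis, |-y⟩ = (|↑⟩ - i|↓⟩)/√2 and |+x⟩ = (|↑⟩ + |↓⟩)/√2.
|⟨+x|-y⟩|² = 1/2.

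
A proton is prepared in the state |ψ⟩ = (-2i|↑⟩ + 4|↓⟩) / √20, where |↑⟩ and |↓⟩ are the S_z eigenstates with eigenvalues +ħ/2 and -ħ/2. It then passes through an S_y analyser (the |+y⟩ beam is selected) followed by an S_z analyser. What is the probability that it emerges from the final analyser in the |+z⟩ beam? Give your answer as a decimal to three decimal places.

0.450

First analyser (S_y): P(|+y⟩) = |⟨+y|ψ⟩|² = 36/40.
After stage 1 the state is |+y⟩; P(|+z⟩) = |⟨+z|+y⟩|² = 1/2.
Joint probability = 36/40 × 1/2 = 0.450.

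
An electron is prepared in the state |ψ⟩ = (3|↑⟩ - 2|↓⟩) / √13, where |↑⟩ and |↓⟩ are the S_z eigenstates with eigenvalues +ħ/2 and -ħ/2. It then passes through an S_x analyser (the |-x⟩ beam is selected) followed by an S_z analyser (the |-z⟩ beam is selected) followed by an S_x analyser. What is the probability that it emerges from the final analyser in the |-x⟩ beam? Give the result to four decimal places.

First analyser (S_x): P(|-x⟩) = |⟨-x|ψ⟩|² = 25/26.
After stage 1 the state is |-x⟩; P(|-z⟩) = |⟨-z|-x⟩|² = 1/2.
After stage 2 the state is |-z⟩; P(|-x⟩) = |⟨-x|-z⟩|² = 1/2.
Joint probability = 25/26 × 1/2 × 1/2 = 0.2404.

0.2404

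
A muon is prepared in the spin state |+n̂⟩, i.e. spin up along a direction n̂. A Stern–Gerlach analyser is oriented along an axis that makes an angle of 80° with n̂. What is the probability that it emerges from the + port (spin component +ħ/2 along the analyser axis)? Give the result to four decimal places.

0.5868

For spin-½, the probability of finding spin-up along an axis at angle θ to the initial spin direction is cos²(θ/2); spin-down is sin²(θ/2).
θ = 80°, so P = cos²(40°) ≈ 0.5868.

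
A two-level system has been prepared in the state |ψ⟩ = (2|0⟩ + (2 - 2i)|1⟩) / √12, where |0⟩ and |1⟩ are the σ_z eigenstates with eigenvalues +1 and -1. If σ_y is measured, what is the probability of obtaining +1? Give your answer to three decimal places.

0.167

|+y⟩ = (|0⟩ + i|1⟩)/√2, so ⟨+y|ψ⟩ = (-2i) / (√2·√12).
P = |-2i|² / 24 = 4/24.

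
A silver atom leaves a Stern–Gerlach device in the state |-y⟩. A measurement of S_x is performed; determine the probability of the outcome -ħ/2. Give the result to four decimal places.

0.5000

In the S_z basis, |-y⟩ = (|+z⟩ - i|-z⟩)/√2 and |-x⟩ = (|+z⟩ - |-z⟩)/√2.
|⟨-x|-y⟩|² = 1/2.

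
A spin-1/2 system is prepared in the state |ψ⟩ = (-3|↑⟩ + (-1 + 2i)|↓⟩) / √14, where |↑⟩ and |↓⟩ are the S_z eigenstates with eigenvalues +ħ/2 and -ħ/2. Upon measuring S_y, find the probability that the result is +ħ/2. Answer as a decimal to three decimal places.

|+y⟩ = (|↑⟩ + i|↓⟩)/√2, so ⟨+y|ψ⟩ = (-1 + i) / (√2·√14).
P = |-1 + i|² / 28 = 2/28.

0.071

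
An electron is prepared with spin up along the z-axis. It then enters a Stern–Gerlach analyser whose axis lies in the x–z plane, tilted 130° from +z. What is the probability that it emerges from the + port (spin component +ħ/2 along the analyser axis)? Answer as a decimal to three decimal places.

For spin-½, the probability of finding spin-up along an axis at angle θ to the initial spin direction is cos²(θ/2); spin-down is sin²(θ/2).
θ = 130°, so P = cos²(65°) ≈ 0.179.

0.179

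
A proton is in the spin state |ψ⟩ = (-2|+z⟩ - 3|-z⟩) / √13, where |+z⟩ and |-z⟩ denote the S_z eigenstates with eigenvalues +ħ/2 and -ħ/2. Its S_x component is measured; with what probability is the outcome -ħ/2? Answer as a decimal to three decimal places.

|-x⟩ = (|+z⟩ - |-z⟩)/√2, so ⟨-x|ψ⟩ = (1) / (√2·√13).
P = |1|² / 26 = 1/26.

0.038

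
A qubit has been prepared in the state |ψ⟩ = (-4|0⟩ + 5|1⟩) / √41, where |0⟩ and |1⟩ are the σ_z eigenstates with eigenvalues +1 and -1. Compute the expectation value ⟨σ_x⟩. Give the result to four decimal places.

⟨σ_x⟩ = 2 Re(a* b)/(|a|²+|b|²) with a = -4, b = 5.
a* b = -20, so ⟨σ_x⟩ = -40/41.

-0.9756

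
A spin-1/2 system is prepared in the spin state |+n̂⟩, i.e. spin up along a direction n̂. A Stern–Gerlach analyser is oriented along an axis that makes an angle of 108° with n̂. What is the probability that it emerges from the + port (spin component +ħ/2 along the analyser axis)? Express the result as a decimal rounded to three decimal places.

0.345

For spin-½, the probability of finding spin-up along an axis at angle θ to the initial spin direction is cos²(θ/2); spin-down is sin²(θ/2).
θ = 108°, so P = cos²(54°) ≈ 0.345.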